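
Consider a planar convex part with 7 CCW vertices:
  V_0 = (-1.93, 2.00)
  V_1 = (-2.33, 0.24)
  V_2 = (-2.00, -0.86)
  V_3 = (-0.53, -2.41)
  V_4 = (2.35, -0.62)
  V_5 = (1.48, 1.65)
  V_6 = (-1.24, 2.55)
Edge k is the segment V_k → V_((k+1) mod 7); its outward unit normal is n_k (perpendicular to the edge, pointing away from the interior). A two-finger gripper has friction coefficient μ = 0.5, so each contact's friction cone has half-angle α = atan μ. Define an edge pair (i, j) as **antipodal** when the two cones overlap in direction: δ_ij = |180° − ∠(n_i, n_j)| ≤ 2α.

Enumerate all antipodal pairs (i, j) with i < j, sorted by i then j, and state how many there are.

count = 7; pairs: (0,3), (0,4), (1,4), (2,4), (2,5), (3,5), (3,6)

α = atan 0.5 = 26.57°;  2α = 53.13°
n_0 = (-0.9751, +0.2216)
n_1 = (-0.9578, -0.2873)
n_2 = (-0.7256, -0.6881)
n_3 = (+0.5279, -0.8493)
n_4 = (+0.9338, +0.3579)
n_5 = (+0.3141, +0.9494)
n_6 = (-0.6233, +0.7820)
  (0,1): δ = 150.50°  ·
  (0,2): δ = 123.71°  ·
  (0,3): δ = 45.33°  ✓
  (0,4): δ = 33.77°  ✓
  (0,5): δ = 84.50°  ·
  (0,6): δ = 141.36°  ·
  (1,2): δ = 153.22°  ·
  (1,3): δ = 74.84°  ·
  (1,4): δ = 4.27°  ✓
  (1,5): δ = 54.99°  ·
  (1,6): δ = 111.86°  ·
  (2,3): δ = 101.62°  ·
  (2,4): δ = 22.51°  ✓
  (2,5): δ = 28.21°  ✓
  (2,6): δ = 85.08°  ·
  (3,4): δ = 100.89°  ·
  (3,5): δ = 50.17°  ✓
  (3,6): δ = 6.70°  ✓
  (4,5): δ = 129.28°  ·
  (4,6): δ = 72.41°  ·
  (5,6): δ = 123.13°  ·
antipodal pairs: 7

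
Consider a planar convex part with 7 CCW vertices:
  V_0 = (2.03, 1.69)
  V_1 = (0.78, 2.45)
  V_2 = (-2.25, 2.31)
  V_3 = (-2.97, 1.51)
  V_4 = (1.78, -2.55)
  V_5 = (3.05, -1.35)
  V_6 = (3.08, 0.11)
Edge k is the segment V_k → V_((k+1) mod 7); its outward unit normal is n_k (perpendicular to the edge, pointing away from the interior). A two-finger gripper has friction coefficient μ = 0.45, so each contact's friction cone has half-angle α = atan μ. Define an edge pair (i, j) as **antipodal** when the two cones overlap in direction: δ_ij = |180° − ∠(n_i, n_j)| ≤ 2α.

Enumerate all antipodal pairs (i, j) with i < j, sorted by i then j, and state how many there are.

count = 6; pairs: (0,3), (1,3), (1,4), (2,4), (2,5), (3,6)

α = atan 0.45 = 24.23°;  2α = 48.46°
n_0 = (+0.5195, +0.8545)
n_1 = (-0.0462, +0.9989)
n_2 = (-0.7433, +0.6690)
n_3 = (-0.6497, -0.7602)
n_4 = (+0.6868, -0.7269)
n_5 = (+0.9998, -0.0205)
n_6 = (+0.8329, +0.5535)
  (0,1): δ = 146.05°  ·
  (0,2): δ = 100.69°  ·
  (0,3): δ = 9.22°  ✓
  (0,4): δ = 74.68°  ·
  (0,5): δ = 120.12°  ·
  (0,6): δ = 154.91°  ·
  (1,2): δ = 134.63°  ·
  (1,3): δ = 43.17°  ✓
  (1,4): δ = 40.73°  ✓
  (1,5): δ = 86.18°  ·
  (1,6): δ = 120.96°  ·
  (2,3): δ = 88.53°  ·
  (2,4): δ = 4.64°  ✓
  (2,5): δ = 40.81°  ✓
  (2,6): δ = 75.59°  ·
  (3,4): δ = 96.10°  ·
  (3,5): δ = 50.66°  ·
  (3,6): δ = 15.87°  ✓
  (4,5): δ = 134.55°  ·
  (4,6): δ = 99.77°  ·
  (5,6): δ = 145.22°  ·
antipodal pairs: 6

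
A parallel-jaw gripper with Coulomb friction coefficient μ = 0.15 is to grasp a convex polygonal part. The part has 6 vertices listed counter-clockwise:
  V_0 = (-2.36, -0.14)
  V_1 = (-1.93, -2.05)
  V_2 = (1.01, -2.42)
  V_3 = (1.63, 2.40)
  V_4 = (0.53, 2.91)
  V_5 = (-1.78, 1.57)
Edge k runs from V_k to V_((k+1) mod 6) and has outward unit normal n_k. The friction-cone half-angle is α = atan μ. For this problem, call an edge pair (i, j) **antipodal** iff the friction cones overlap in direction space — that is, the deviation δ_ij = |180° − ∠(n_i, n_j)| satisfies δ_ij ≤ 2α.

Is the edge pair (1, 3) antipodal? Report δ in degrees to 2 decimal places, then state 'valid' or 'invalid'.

δ = 17.70°, invalid

α = atan 0.15 = 8.53°;  2α = 17.06°
edge 1: e_1 = (+2.94, -0.37);  n_1 = (-0.1249, -0.9922)
edge 3: e_3 = (-1.10, +0.51);  n_3 = (+0.4206, +0.9072)
∠(n_1, n_3) = 162.30°
δ = |180° − 162.30°| = 17.70°
17.70° > 2α = 17.06°  →  invalid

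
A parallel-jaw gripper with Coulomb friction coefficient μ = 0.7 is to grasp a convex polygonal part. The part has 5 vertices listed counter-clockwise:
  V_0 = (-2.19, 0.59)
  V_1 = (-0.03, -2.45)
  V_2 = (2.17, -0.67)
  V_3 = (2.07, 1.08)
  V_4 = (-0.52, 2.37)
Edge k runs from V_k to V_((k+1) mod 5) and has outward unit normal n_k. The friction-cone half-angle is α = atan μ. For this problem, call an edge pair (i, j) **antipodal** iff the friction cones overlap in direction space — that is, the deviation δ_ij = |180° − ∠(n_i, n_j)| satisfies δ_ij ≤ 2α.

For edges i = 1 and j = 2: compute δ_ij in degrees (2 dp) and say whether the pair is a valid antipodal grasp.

δ = 125.71°, invalid

α = atan 0.7 = 34.99°;  2α = 69.98°
edge 1: e_1 = (+2.20, +1.78);  n_1 = (+0.6290, -0.7774)
edge 2: e_2 = (-0.10, +1.75);  n_2 = (+0.9984, +0.0570)
∠(n_1, n_2) = 54.29°
δ = |180° − 54.29°| = 125.71°
125.71° > 2α = 69.98°  →  invalid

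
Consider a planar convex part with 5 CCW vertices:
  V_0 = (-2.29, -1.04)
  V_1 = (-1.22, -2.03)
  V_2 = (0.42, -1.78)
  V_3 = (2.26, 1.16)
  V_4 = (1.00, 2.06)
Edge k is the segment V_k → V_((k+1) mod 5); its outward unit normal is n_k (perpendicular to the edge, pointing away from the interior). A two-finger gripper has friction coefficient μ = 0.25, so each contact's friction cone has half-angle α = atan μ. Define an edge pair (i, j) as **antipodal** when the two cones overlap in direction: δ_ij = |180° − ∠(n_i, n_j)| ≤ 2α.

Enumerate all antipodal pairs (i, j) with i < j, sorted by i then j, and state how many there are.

α = atan 0.25 = 14.04°;  2α = 28.07°
n_0 = (-0.6791, -0.7340)
n_1 = (+0.1507, -0.9886)
n_2 = (+0.8477, -0.5305)
n_3 = (+0.5812, +0.8137)
n_4 = (-0.6858, +0.7278)
  (0,1): δ = 128.56°  ·
  (0,2): δ = 79.26°  ·
  (0,3): δ = 7.24°  ✓
  (0,4): δ = 86.07°  ·
  (1,2): δ = 130.71°  ·
  (1,3): δ = 44.21°  ·
  (1,4): δ = 34.63°  ·
  (2,3): δ = 93.50°  ·
  (2,4): δ = 14.66°  ✓
  (3,4): δ = 101.17°  ·
antipodal pairs: 2

count = 2; pairs: (0,3), (2,4)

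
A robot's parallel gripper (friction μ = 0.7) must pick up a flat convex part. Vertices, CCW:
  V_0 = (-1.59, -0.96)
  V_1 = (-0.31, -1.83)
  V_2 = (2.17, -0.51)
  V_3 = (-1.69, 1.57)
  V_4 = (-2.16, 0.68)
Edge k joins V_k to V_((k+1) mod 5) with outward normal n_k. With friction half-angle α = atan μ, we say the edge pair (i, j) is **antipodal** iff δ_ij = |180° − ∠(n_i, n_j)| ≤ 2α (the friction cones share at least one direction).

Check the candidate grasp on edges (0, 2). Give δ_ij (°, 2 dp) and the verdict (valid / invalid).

δ = 5.89°, valid

α = atan 0.7 = 34.99°;  2α = 69.98°
edge 0: e_0 = (+1.28, -0.87);  n_0 = (-0.5621, -0.8270)
edge 2: e_2 = (-3.86, +2.08);  n_2 = (+0.4744, +0.8803)
∠(n_0, n_2) = 174.11°
δ = |180° − 174.11°| = 5.89°
5.89° ≤ 2α = 69.98°  →  valid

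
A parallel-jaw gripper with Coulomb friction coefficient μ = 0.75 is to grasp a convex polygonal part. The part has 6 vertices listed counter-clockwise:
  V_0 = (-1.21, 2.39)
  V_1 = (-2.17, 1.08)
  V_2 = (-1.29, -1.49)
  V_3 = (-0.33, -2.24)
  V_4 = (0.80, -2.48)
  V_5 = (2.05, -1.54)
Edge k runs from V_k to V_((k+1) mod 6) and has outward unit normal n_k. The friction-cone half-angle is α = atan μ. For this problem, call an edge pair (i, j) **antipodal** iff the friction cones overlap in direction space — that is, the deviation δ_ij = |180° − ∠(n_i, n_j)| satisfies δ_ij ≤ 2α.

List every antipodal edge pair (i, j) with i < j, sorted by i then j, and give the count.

α = atan 0.75 = 36.87°;  2α = 73.74°
n_0 = (-0.8066, +0.5911)
n_1 = (-0.9461, -0.3239)
n_2 = (-0.6156, -0.7880)
n_3 = (-0.2078, -0.9782)
n_4 = (+0.6010, -0.7992)
n_5 = (+0.7697, +0.6384)
  (0,1): δ = 124.86°  ·
  (0,2): δ = 91.76°  ·
  (0,3): δ = 65.76°  ✓
  (0,4): δ = 16.82°  ✓
  (0,5): δ = 75.91°  ·
  (1,2): δ = 146.90°  ·
  (1,3): δ = 120.89°  ·
  (1,4): δ = 71.96°  ✓
  (1,5): δ = 20.77°  ✓
  (2,3): δ = 153.99°  ·
  (2,4): δ = 105.06°  ·
  (2,5): δ = 12.32°  ✓
  (3,4): δ = 131.07°  ·
  (3,5): δ = 38.33°  ✓
  (4,5): δ = 87.27°  ·
antipodal pairs: 6

count = 6; pairs: (0,3), (0,4), (1,4), (1,5), (2,5), (3,5)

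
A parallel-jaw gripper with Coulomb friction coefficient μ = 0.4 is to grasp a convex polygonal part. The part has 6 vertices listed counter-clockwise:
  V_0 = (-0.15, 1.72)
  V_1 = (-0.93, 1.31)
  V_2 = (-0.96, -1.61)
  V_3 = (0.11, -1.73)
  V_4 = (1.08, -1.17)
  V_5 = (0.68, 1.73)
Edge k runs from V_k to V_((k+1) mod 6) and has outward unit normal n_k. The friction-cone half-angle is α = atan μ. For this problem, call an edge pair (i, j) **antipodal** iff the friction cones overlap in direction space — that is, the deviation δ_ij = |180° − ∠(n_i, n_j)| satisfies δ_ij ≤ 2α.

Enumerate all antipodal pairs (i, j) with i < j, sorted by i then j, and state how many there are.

count = 5; pairs: (0,2), (0,3), (1,4), (2,5), (3,5)

α = atan 0.4 = 21.80°;  2α = 43.60°
n_0 = (-0.4653, +0.8852)
n_1 = (-0.9999, +0.0103)
n_2 = (-0.1115, -0.9938)
n_3 = (+0.5000, -0.8660)
n_4 = (+0.9906, +0.1366)
n_5 = (-0.0120, +0.9999)
  (0,1): δ = 118.32°  ·
  (0,2): δ = 34.13°  ✓
  (0,3): δ = 2.27°  ✓
  (0,4): δ = 70.13°  ·
  (0,5): δ = 152.96°  ·
  (1,2): δ = 95.81°  ·
  (1,3): δ = 59.41°  ·
  (1,4): δ = 8.44°  ✓
  (1,5): δ = 91.28°  ·
  (2,3): δ = 143.60°  ·
  (2,4): δ = 75.75°  ·
  (2,5): δ = 7.09°  ✓
  (3,4): δ = 112.15°  ·
  (3,5): δ = 29.31°  ✓
  (4,5): δ = 97.16°  ·
antipodal pairs: 5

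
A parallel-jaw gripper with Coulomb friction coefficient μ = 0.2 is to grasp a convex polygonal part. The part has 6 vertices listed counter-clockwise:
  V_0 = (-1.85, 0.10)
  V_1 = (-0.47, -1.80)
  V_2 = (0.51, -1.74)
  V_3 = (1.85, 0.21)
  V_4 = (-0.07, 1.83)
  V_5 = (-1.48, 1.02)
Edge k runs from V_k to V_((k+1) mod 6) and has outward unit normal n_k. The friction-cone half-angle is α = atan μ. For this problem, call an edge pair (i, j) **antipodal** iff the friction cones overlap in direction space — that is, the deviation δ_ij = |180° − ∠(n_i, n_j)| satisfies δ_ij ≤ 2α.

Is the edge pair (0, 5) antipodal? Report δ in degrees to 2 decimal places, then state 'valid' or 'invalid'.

α = atan 0.2 = 11.31°;  2α = 22.62°
edge 0: e_0 = (+1.38, -1.90);  n_0 = (-0.8091, -0.5877)
edge 5: e_5 = (-0.37, -0.92);  n_5 = (-0.9278, +0.3731)
∠(n_0, n_5) = 57.90°
δ = |180° − 57.90°| = 122.10°
122.10° > 2α = 22.62°  →  invalid

δ = 122.10°, invalid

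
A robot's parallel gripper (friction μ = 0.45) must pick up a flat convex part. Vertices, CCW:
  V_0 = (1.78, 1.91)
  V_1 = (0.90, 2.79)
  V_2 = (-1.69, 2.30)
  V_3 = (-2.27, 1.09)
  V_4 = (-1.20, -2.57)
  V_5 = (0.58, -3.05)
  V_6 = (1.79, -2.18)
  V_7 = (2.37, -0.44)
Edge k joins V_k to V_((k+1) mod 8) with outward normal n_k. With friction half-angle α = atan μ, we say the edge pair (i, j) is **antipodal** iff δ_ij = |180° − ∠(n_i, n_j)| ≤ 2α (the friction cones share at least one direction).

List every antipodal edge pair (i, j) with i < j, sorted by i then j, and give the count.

α = atan 0.45 = 24.23°;  2α = 48.46°
n_0 = (+0.7071, +0.7071)
n_1 = (-0.1859, +0.9826)
n_2 = (-0.9018, +0.4322)
n_3 = (-0.9598, -0.2806)
n_4 = (-0.2604, -0.9655)
n_5 = (+0.5838, -0.8119)
n_6 = (+0.9487, -0.3162)
n_7 = (+0.9699, +0.2435)
  (0,1): δ = 124.29°  ·
  (0,2): δ = 70.61°  ·
  (0,3): δ = 28.70°  ✓
  (0,4): δ = 29.91°  ✓
  (0,5): δ = 80.72°  ·
  (0,6): δ = 116.57°  ·
  (0,7): δ = 149.09°  ·
  (1,2): δ = 126.32°  ·
  (1,3): δ = 84.42°  ·
  (1,4): δ = 25.80°  ✓
  (1,5): δ = 25.00°  ✓
  (1,6): δ = 60.85°  ·
  (1,7): δ = 93.38°  ·
  (2,3): δ = 138.09°  ·
  (2,4): δ = 79.48°  ·
  (2,5): δ = 28.67°  ✓
  (2,6): δ = 7.18°  ✓
  (2,7): δ = 39.70°  ✓
  (3,4): δ = 121.39°  ·
  (3,5): δ = 70.58°  ·
  (3,6): δ = 34.73°  ✓
  (3,7): δ = 2.20°  ✓
  (4,5): δ = 129.19°  ·
  (4,6): δ = 93.34°  ·
  (4,7): δ = 60.81°  ·
  (5,6): δ = 144.15°  ·
  (5,7): δ = 111.62°  ·
  (6,7): δ = 147.47°  ·
antipodal pairs: 9

count = 9; pairs: (0,3), (0,4), (1,4), (1,5), (2,5), (2,6), (2,7), (3,6), (3,7)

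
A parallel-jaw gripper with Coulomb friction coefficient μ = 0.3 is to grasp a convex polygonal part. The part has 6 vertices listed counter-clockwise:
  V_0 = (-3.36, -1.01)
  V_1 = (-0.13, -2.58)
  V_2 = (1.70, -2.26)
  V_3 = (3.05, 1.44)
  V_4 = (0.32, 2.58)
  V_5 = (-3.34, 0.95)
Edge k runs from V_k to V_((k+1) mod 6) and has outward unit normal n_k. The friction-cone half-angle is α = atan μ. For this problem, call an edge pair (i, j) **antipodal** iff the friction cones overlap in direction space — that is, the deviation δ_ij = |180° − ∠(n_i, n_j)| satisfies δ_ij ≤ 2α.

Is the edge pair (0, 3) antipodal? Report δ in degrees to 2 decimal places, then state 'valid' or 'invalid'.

δ = 3.26°, valid

α = atan 0.3 = 16.70°;  2α = 33.40°
edge 0: e_0 = (+3.23, -1.57);  n_0 = (-0.4372, -0.8994)
edge 3: e_3 = (-2.73, +1.14);  n_3 = (+0.3853, +0.9228)
∠(n_0, n_3) = 176.74°
δ = |180° − 176.74°| = 3.26°
3.26° ≤ 2α = 33.40°  →  valid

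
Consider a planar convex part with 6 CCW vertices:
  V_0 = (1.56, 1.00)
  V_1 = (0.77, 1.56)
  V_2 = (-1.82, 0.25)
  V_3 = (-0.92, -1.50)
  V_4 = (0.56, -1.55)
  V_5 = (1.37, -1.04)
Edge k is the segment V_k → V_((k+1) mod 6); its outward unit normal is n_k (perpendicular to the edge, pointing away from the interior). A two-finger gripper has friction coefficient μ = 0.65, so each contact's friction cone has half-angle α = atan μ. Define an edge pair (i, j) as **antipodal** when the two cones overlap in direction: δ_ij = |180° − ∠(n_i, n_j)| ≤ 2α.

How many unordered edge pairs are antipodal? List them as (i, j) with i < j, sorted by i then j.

α = atan 0.65 = 33.02°;  2α = 66.05°
n_0 = (+0.5783, +0.8158)
n_1 = (-0.4513, +0.8924)
n_2 = (-0.8893, -0.4573)
n_3 = (-0.0338, -0.9994)
n_4 = (+0.5328, -0.8462)
n_5 = (+0.9957, -0.0927)
  (0,1): δ = 117.84°  ·
  (0,2): δ = 27.45°  ✓
  (0,3): δ = 33.40°  ✓
  (0,4): δ = 67.53°  ·
  (0,5): δ = 120.01°  ·
  (1,2): δ = 89.61°  ·
  (1,3): δ = 28.76°  ✓
  (1,4): δ = 5.37°  ✓
  (1,5): δ = 57.85°  ✓
  (2,3): δ = 119.15°  ·
  (2,4): δ = 85.02°  ·
  (2,5): δ = 32.54°  ✓
  (3,4): δ = 145.87°  ·
  (3,5): δ = 93.39°  ·
  (4,5): δ = 127.52°  ·
antipodal pairs: 6

count = 6; pairs: (0,2), (0,3), (1,3), (1,4), (1,5), (2,5)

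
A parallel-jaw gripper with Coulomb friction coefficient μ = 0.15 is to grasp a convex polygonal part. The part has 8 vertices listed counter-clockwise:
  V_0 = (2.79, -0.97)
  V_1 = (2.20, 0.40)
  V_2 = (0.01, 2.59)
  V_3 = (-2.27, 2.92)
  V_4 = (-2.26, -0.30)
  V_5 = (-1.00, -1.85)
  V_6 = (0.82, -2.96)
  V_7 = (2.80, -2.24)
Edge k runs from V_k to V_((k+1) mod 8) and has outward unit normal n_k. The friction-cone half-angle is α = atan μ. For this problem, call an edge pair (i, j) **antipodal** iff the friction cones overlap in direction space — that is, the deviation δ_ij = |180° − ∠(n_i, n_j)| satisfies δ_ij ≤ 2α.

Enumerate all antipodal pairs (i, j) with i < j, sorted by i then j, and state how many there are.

count = 4; pairs: (0,4), (1,4), (1,5), (3,7)

α = atan 0.15 = 8.53°;  2α = 17.06°
n_0 = (+0.9185, +0.3955)
n_1 = (+0.7071, +0.7071)
n_2 = (+0.1432, +0.9897)
n_3 = (-1.0000, -0.0031)
n_4 = (-0.7760, -0.6308)
n_5 = (-0.5207, -0.8537)
n_6 = (+0.3417, -0.9398)
n_7 = (+1.0000, +0.0079)
  (0,1): δ = 158.30°  ·
  (0,2): δ = 121.54°  ·
  (0,3): δ = 23.12°  ·
  (0,4): δ = 15.81°  ✓
  (0,5): δ = 35.32°  ·
  (0,6): δ = 86.68°  ·
  (0,7): δ = 157.15°  ·
  (1,2): δ = 143.24°  ·
  (1,3): δ = 44.82°  ·
  (1,4): δ = 5.89°  ✓
  (1,5): δ = 13.62°  ✓
  (1,6): δ = 64.98°  ·
  (1,7): δ = 135.45°  ·
  (2,3): δ = 81.59°  ·
  (2,4): δ = 42.66°  ·
  (2,5): δ = 23.14°  ·
  (2,6): δ = 28.22°  ·
  (2,7): δ = 98.69°  ·
  (3,4): δ = 141.07°  ·
  (3,5): δ = 121.56°  ·
  (3,6): δ = 70.19°  ·
  (3,7): δ = 0.27°  ✓
  (4,5): δ = 160.49°  ·
  (4,6): δ = 109.12°  ·
  (4,7): δ = 38.66°  ·
  (5,6): δ = 128.64°  ·
  (5,7): δ = 58.17°  ·
  (6,7): δ = 109.53°  ·
antipodal pairs: 4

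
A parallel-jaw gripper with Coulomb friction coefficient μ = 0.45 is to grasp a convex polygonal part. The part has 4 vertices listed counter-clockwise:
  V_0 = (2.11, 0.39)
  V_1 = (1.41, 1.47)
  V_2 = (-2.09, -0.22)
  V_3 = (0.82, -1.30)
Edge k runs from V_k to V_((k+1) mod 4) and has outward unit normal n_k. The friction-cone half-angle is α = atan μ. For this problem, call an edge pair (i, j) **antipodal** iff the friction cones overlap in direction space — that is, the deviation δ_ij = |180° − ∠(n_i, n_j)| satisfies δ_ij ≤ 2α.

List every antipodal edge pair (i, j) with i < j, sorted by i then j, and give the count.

count = 3; pairs: (0,2), (1,2), (1,3)

α = atan 0.45 = 24.23°;  2α = 48.46°
n_0 = (+0.8392, +0.5439)
n_1 = (-0.4348, +0.9005)
n_2 = (-0.3479, -0.9375)
n_3 = (+0.7949, -0.6068)
  (0,1): δ = 97.18°  ·
  (0,2): δ = 36.69°  ✓
  (0,3): δ = 109.70°  ·
  (1,2): δ = 46.14°  ✓
  (1,3): δ = 26.87°  ✓
  (2,3): δ = 106.99°  ·
antipodal pairs: 3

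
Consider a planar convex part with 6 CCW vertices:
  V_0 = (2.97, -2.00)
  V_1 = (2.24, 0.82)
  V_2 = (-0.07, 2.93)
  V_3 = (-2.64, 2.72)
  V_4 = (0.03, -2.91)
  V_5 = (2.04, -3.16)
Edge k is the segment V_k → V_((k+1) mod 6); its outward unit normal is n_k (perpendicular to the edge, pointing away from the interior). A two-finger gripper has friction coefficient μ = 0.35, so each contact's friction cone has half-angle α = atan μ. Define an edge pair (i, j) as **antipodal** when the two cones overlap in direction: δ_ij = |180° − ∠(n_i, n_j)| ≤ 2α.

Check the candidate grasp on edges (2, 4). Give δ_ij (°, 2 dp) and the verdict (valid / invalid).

δ = 11.76°, valid

α = atan 0.35 = 19.29°;  2α = 38.58°
edge 2: e_2 = (-2.57, -0.21);  n_2 = (-0.0814, +0.9967)
edge 4: e_4 = (+2.01, -0.25);  n_4 = (-0.1234, -0.9924)
∠(n_2, n_4) = 168.24°
δ = |180° − 168.24°| = 11.76°
11.76° ≤ 2α = 38.58°  →  valid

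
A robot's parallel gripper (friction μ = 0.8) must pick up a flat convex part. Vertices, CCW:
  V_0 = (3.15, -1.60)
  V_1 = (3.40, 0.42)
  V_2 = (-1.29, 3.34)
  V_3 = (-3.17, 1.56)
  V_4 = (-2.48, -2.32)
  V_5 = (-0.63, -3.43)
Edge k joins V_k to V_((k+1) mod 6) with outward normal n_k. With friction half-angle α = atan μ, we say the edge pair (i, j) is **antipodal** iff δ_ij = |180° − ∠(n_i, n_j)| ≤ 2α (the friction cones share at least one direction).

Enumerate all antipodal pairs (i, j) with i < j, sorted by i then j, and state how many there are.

count = 9; pairs: (0,2), (0,3), (0,4), (1,3), (1,4), (1,5), (2,4), (2,5), (3,5)

α = atan 0.8 = 38.66°;  2α = 77.32°
n_0 = (+0.9924, -0.1228)
n_1 = (+0.5285, +0.8489)
n_2 = (-0.6875, +0.7262)
n_3 = (-0.9846, -0.1751)
n_4 = (-0.5145, -0.8575)
n_5 = (+0.4357, -0.9001)
  (0,1): δ = 114.85°  ·
  (0,2): δ = 39.51°  ✓
  (0,3): δ = 17.14°  ✓
  (0,4): δ = 66.09°  ✓
  (0,5): δ = 122.89°  ·
  (1,2): δ = 104.66°  ·
  (1,3): δ = 48.01°  ✓
  (1,4): δ = 0.94°  ✓
  (1,5): δ = 57.74°  ✓
  (2,3): δ = 123.35°  ·
  (2,4): δ = 74.40°  ✓
  (2,5): δ = 17.60°  ✓
  (3,4): δ = 131.05°  ·
  (3,5): δ = 74.25°  ✓
  (4,5): δ = 123.20°  ·
antipodal pairs: 9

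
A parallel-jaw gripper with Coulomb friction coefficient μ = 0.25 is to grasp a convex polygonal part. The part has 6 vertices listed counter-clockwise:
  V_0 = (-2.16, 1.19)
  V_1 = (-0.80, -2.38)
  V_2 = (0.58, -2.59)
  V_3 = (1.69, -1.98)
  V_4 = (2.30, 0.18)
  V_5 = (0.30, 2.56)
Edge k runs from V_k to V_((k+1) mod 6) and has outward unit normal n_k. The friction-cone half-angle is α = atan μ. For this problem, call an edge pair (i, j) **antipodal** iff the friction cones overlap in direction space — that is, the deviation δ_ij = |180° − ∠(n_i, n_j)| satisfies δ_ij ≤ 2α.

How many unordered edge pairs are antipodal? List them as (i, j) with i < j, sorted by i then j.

α = atan 0.25 = 14.04°;  2α = 28.07°
n_0 = (-0.9345, -0.3560)
n_1 = (-0.1504, -0.9886)
n_2 = (+0.4816, -0.8764)
n_3 = (+0.9624, -0.2718)
n_4 = (+0.7656, +0.6433)
n_5 = (-0.4865, +0.8737)
  (0,1): δ = 119.51°  ·
  (0,2): δ = 82.06°  ·
  (0,3): δ = 36.62°  ·
  (0,4): δ = 19.19°  ✓
  (0,5): δ = 98.26°  ·
  (1,2): δ = 142.56°  ·
  (1,3): δ = 97.12°  ·
  (1,4): δ = 41.31°  ·
  (1,5): δ = 37.77°  ·
  (2,3): δ = 134.56°  ·
  (2,4): δ = 78.75°  ·
  (2,5): δ = 0.32°  ✓
  (3,4): δ = 124.19°  ·
  (3,5): δ = 45.12°  ·
  (4,5): δ = 100.93°  ·
antipodal pairs: 2

count = 2; pairs: (0,4), (2,5)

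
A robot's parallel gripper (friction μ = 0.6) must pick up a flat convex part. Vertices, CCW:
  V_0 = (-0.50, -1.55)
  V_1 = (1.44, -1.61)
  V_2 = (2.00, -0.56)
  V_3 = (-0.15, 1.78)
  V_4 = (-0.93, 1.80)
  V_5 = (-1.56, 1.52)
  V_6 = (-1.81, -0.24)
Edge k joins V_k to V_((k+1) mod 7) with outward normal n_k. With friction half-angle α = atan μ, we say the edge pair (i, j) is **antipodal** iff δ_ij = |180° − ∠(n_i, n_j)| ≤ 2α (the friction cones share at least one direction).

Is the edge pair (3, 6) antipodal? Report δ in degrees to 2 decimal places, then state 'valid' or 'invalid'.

δ = 43.53°, valid

α = atan 0.6 = 30.96°;  2α = 61.93°
edge 3: e_3 = (-0.78, +0.02);  n_3 = (+0.0256, +0.9997)
edge 6: e_6 = (+1.31, -1.31);  n_6 = (-0.7071, -0.7071)
∠(n_3, n_6) = 136.47°
δ = |180° − 136.47°| = 43.53°
43.53° ≤ 2α = 61.93°  →  valid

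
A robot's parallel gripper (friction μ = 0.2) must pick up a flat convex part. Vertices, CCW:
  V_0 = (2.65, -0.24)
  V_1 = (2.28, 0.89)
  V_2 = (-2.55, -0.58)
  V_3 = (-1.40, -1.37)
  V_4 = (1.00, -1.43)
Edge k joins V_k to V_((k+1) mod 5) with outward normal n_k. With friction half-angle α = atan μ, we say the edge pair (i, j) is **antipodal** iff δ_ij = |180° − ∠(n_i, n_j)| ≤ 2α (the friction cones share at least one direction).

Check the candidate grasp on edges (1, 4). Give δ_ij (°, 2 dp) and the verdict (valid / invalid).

α = atan 0.2 = 11.31°;  2α = 22.62°
edge 1: e_1 = (-4.83, -1.47);  n_1 = (-0.2912, +0.9567)
edge 4: e_4 = (+1.65, +1.19);  n_4 = (+0.5850, -0.8111)
∠(n_1, n_4) = 161.13°
δ = |180° − 161.13°| = 18.87°
18.87° ≤ 2α = 22.62°  →  valid

δ = 18.87°, valid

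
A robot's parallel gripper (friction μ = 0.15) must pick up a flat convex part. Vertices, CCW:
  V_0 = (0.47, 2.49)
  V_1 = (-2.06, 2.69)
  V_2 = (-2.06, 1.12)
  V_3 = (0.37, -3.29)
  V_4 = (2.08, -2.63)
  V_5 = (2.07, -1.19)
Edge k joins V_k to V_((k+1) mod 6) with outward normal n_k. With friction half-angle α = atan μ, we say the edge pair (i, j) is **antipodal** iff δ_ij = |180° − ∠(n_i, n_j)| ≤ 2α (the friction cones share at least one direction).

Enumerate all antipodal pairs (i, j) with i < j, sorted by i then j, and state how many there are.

count = 2; pairs: (1,4), (2,5)

α = atan 0.15 = 8.53°;  2α = 17.06°
n_0 = (+0.0788, +0.9969)
n_1 = (-1.0000, -0.0000)
n_2 = (-0.8758, -0.4826)
n_3 = (+0.3601, -0.9329)
n_4 = (+1.0000, +0.0069)
n_5 = (+0.9171, +0.3987)
  (0,1): δ = 85.48°  ·
  (0,2): δ = 56.62°  ·
  (0,3): δ = 25.62°  ·
  (0,4): δ = 94.92°  ·
  (0,5): δ = 118.02°  ·
  (1,2): δ = 151.14°  ·
  (1,3): δ = 68.90°  ·
  (1,4): δ = 0.40°  ✓
  (1,5): δ = 23.50°  ·
  (2,3): δ = 97.75°  ·
  (2,4): δ = 28.46°  ·
  (2,5): δ = 5.36°  ✓
  (3,4): δ = 110.71°  ·
  (3,5): δ = 87.61°  ·
  (4,5): δ = 156.90°  ·
antipodal pairs: 2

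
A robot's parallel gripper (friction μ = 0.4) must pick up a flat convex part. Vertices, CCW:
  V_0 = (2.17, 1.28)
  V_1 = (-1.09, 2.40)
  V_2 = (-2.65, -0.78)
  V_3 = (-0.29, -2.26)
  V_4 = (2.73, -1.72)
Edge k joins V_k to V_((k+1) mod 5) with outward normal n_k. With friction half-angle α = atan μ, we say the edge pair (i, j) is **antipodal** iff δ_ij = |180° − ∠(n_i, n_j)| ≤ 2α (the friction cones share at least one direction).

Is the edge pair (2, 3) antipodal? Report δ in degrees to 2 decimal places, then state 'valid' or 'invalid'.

δ = 137.77°, invalid

α = atan 0.4 = 21.80°;  2α = 43.60°
edge 2: e_2 = (+2.36, -1.48);  n_2 = (-0.5313, -0.8472)
edge 3: e_3 = (+3.02, +0.54);  n_3 = (+0.1760, -0.9844)
∠(n_2, n_3) = 42.23°
δ = |180° − 42.23°| = 137.77°
137.77° > 2α = 43.60°  →  invalid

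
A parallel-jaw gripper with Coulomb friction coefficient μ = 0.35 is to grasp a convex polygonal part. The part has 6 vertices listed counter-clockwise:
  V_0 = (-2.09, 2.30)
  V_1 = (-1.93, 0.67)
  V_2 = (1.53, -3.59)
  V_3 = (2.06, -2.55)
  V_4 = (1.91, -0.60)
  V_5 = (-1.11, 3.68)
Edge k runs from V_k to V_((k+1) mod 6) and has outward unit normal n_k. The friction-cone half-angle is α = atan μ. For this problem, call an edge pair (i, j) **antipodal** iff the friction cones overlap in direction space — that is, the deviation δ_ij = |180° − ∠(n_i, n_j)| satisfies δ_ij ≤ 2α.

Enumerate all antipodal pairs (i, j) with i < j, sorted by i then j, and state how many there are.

α = atan 0.35 = 19.29°;  2α = 38.58°
n_0 = (-0.9952, -0.0977)
n_1 = (-0.7762, -0.6305)
n_2 = (+0.8910, -0.4541)
n_3 = (+0.9971, +0.0767)
n_4 = (+0.8171, +0.5765)
n_5 = (-0.8153, +0.5790)
  (0,1): δ = 146.52°  ·
  (0,2): δ = 32.61°  ✓
  (0,3): δ = 1.21°  ✓
  (0,4): δ = 29.60°  ✓
  (0,5): δ = 139.01°  ·
  (1,2): δ = 66.09°  ·
  (1,3): δ = 34.69°  ✓
  (1,4): δ = 3.88°  ✓
  (1,5): δ = 105.54°  ·
  (2,3): δ = 148.60°  ·
  (2,4): δ = 117.79°  ·
  (2,5): δ = 8.38°  ✓
  (3,4): δ = 149.19°  ·
  (3,5): δ = 39.78°  ·
  (4,5): δ = 70.59°  ·
antipodal pairs: 6

count = 6; pairs: (0,2), (0,3), (0,4), (1,3), (1,4), (2,5)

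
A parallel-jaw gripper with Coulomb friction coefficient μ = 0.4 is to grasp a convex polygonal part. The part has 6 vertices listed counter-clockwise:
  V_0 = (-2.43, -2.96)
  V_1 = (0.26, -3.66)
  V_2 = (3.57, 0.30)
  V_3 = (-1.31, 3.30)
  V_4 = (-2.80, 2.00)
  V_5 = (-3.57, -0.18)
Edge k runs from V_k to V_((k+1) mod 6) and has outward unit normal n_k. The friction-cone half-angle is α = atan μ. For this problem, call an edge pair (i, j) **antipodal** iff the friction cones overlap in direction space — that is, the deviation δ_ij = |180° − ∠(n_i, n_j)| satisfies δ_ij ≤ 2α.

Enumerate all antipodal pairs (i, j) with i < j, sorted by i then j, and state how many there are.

count = 4; pairs: (0,2), (1,3), (1,4), (2,5)

α = atan 0.4 = 21.80°;  2α = 43.60°
n_0 = (-0.2518, -0.9678)
n_1 = (+0.7673, -0.6413)
n_2 = (+0.5237, +0.8519)
n_3 = (-0.6574, +0.7535)
n_4 = (-0.9429, +0.3330)
n_5 = (-0.9252, -0.3794)
  (0,1): δ = 115.30°  ·
  (0,2): δ = 17.00°  ✓
  (0,3): δ = 55.69°  ·
  (0,4): δ = 85.13°  ·
  (0,5): δ = 126.88°  ·
  (1,2): δ = 81.69°  ·
  (1,3): δ = 9.00°  ✓
  (1,4): δ = 20.44°  ✓
  (1,5): δ = 62.19°  ·
  (2,3): δ = 107.31°  ·
  (2,4): δ = 77.87°  ·
  (2,5): δ = 36.12°  ✓
  (3,4): δ = 150.56°  ·
  (3,5): δ = 108.81°  ·
  (4,5): δ = 138.25°  ·
antipodal pairs: 4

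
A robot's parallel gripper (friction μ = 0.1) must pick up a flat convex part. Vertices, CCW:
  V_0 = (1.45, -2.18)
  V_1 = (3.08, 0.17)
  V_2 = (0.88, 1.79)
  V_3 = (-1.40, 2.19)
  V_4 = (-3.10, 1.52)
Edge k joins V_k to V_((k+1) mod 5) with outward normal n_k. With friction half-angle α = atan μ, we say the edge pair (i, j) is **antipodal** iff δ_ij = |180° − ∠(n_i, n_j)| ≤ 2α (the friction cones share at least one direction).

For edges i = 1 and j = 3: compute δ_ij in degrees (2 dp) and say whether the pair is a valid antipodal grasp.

α = atan 0.1 = 5.71°;  2α = 11.42°
edge 1: e_1 = (-2.20, +1.62);  n_1 = (+0.5929, +0.8052)
edge 3: e_3 = (-1.70, -0.67);  n_3 = (-0.3667, +0.9304)
∠(n_1, n_3) = 57.88°
δ = |180° − 57.88°| = 122.12°
122.12° > 2α = 11.42°  →  invalid

δ = 122.12°, invalid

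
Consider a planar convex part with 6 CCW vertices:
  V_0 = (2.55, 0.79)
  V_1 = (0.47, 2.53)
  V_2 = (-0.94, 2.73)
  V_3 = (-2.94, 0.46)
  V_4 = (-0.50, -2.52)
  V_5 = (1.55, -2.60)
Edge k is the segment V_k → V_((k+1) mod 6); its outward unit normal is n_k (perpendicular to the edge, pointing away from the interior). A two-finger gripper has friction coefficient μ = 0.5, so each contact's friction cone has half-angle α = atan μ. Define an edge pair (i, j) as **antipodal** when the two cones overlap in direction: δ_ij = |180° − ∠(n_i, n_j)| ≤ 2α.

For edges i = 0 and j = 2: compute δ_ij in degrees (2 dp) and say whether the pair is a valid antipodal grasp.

δ = 91.47°, invalid

α = atan 0.5 = 26.57°;  2α = 53.13°
edge 0: e_0 = (-2.08, +1.74);  n_0 = (+0.6416, +0.7670)
edge 2: e_2 = (-2.00, -2.27);  n_2 = (-0.7503, +0.6611)
∠(n_0, n_2) = 88.53°
δ = |180° − 88.53°| = 91.47°
91.47° > 2α = 53.13°  →  invalid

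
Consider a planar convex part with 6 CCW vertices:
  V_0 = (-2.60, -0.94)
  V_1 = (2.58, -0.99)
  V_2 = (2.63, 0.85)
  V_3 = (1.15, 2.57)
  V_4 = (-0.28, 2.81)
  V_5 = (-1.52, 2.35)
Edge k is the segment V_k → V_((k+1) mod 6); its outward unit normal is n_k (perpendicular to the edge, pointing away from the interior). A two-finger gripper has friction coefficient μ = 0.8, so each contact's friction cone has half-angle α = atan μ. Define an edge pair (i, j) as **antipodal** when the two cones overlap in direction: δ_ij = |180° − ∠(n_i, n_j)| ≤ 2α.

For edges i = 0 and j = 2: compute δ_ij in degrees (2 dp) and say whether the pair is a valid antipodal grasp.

δ = 48.74°, valid

α = atan 0.8 = 38.66°;  2α = 77.32°
edge 0: e_0 = (+5.18, -0.05);  n_0 = (-0.0097, -1.0000)
edge 2: e_2 = (-1.48, +1.72);  n_2 = (+0.7580, +0.6522)
∠(n_0, n_2) = 131.26°
δ = |180° − 131.26°| = 48.74°
48.74° ≤ 2α = 77.32°  →  valid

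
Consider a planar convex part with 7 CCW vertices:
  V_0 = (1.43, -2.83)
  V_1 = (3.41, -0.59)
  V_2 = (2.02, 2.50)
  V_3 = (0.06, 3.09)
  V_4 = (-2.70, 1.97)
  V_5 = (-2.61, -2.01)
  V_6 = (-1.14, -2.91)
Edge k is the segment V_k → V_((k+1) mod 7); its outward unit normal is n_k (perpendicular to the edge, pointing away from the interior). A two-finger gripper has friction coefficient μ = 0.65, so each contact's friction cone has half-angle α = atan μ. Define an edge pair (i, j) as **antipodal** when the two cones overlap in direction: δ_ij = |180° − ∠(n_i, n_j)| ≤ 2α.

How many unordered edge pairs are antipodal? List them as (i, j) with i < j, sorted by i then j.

α = atan 0.65 = 33.02°;  2α = 66.05°
n_0 = (+0.7493, -0.6623)
n_1 = (+0.9120, +0.4102)
n_2 = (+0.2882, +0.9576)
n_3 = (-0.3760, +0.9266)
n_4 = (-0.9997, -0.0226)
n_5 = (-0.5222, -0.8529)
n_6 = (+0.0311, -0.9995)
  (0,1): δ = 114.31°  ·
  (0,2): δ = 65.28°  ✓
  (0,3): δ = 26.44°  ✓
  (0,4): δ = 42.77°  ✓
  (0,5): δ = 100.00°  ·
  (0,6): δ = 133.26°  ·
  (1,2): δ = 130.97°  ·
  (1,3): δ = 92.13°  ·
  (1,4): δ = 22.92°  ✓
  (1,5): δ = 34.30°  ✓
  (1,6): δ = 67.56°  ·
  (2,3): δ = 141.16°  ·
  (2,4): δ = 71.95°  ·
  (2,5): δ = 14.72°  ✓
  (2,6): δ = 18.54°  ✓
  (3,4): δ = 110.79°  ·
  (3,5): δ = 53.56°  ✓
  (3,6): δ = 20.30°  ✓
  (4,5): δ = 122.77°  ·
  (4,6): δ = 89.51°  ·
  (5,6): δ = 146.74°  ·
antipodal pairs: 9

count = 9; pairs: (0,2), (0,3), (0,4), (1,4), (1,5), (2,5), (2,6), (3,5), (3,6)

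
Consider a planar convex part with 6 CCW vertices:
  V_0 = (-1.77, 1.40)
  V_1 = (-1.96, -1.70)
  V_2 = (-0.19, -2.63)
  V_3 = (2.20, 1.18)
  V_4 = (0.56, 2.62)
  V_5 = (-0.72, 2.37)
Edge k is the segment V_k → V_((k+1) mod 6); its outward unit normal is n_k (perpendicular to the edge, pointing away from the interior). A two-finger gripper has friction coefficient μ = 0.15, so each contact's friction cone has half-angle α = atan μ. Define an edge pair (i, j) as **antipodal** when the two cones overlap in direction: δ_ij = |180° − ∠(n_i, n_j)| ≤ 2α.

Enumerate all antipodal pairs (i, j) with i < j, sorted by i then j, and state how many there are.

count = 2; pairs: (1,3), (2,5)

α = atan 0.15 = 8.53°;  2α = 17.06°
n_0 = (-0.9981, +0.0612)
n_1 = (-0.4651, -0.8852)
n_2 = (+0.8471, -0.5314)
n_3 = (+0.6598, +0.7514)
n_4 = (-0.1917, +0.9815)
n_5 = (-0.6786, +0.7345)
  (0,1): δ = 114.21°  ·
  (0,2): δ = 28.59°  ·
  (0,3): δ = 52.22°  ·
  (0,4): δ = 104.56°  ·
  (0,5): δ = 136.24°  ·
  (1,2): δ = 94.38°  ·
  (1,3): δ = 13.57°  ✓
  (1,4): δ = 38.77°  ·
  (1,5): δ = 70.45°  ·
  (2,3): δ = 99.18°  ·
  (2,4): δ = 46.85°  ·
  (2,5): δ = 15.17°  ✓
  (3,4): δ = 127.66°  ·
  (3,5): δ = 95.98°  ·
  (4,5): δ = 148.32°  ·
antipodal pairs: 2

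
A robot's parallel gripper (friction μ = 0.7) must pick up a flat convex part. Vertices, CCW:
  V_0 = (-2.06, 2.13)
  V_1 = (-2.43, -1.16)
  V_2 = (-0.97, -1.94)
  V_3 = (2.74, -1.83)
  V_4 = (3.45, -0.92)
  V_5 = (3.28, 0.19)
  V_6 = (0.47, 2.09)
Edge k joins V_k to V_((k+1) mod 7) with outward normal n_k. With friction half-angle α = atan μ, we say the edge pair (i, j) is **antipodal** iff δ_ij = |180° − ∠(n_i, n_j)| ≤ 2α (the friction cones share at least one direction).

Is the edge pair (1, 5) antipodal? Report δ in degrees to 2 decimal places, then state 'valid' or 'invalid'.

α = atan 0.7 = 34.99°;  2α = 69.98°
edge 1: e_1 = (+1.46, -0.78);  n_1 = (-0.4712, -0.8820)
edge 5: e_5 = (-2.81, +1.90);  n_5 = (+0.5601, +0.8284)
∠(n_1, n_5) = 174.05°
δ = |180° − 174.05°| = 5.95°
5.95° ≤ 2α = 69.98°  →  valid

δ = 5.95°, valid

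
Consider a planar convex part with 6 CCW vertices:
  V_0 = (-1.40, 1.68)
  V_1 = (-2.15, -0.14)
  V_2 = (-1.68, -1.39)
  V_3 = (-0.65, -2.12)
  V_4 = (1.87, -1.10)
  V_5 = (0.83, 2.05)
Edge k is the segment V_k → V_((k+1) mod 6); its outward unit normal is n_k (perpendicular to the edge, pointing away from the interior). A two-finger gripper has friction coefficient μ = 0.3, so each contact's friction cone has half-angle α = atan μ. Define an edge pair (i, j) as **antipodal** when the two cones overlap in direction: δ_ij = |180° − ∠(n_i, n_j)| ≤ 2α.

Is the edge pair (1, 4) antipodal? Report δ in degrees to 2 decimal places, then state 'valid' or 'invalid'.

α = atan 0.3 = 16.70°;  2α = 33.40°
edge 1: e_1 = (+0.47, -1.25);  n_1 = (-0.9360, -0.3519)
edge 4: e_4 = (-1.04, +3.15);  n_4 = (+0.9496, +0.3135)
∠(n_1, n_4) = 177.66°
δ = |180° − 177.66°| = 2.34°
2.34° ≤ 2α = 33.40°  →  valid

δ = 2.34°, valid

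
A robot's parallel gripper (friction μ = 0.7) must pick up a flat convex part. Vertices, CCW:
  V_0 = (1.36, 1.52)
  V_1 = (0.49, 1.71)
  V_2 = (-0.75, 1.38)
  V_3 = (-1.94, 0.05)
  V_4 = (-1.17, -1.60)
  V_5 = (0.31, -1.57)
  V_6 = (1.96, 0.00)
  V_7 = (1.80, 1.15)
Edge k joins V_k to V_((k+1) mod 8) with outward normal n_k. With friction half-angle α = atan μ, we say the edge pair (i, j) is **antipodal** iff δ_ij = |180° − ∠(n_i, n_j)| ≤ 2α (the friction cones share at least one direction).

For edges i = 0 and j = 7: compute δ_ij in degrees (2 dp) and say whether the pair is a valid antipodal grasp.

δ = 152.26°, invalid

α = atan 0.7 = 34.99°;  2α = 69.98°
edge 0: e_0 = (-0.87, +0.19);  n_0 = (+0.2134, +0.9770)
edge 7: e_7 = (-0.44, +0.37);  n_7 = (+0.6436, +0.7654)
∠(n_0, n_7) = 27.74°
δ = |180° − 27.74°| = 152.26°
152.26° > 2α = 69.98°  →  invalid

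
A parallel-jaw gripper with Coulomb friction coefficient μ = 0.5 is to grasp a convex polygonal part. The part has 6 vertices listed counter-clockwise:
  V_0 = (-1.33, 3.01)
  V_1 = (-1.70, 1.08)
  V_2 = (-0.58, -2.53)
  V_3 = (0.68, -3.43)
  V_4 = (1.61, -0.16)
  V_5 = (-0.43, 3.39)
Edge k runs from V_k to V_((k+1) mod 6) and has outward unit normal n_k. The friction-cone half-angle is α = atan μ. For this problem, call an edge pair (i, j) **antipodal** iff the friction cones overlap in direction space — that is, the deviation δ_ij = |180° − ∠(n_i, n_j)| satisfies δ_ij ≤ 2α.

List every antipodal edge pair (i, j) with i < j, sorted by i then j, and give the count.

α = atan 0.5 = 26.57°;  2α = 53.13°
n_0 = (-0.9821, +0.1883)
n_1 = (-0.9551, -0.2963)
n_2 = (-0.5812, -0.8137)
n_3 = (+0.9619, -0.2736)
n_4 = (+0.8670, +0.4982)
n_5 = (-0.3890, +0.9212)
  (0,1): δ = 151.91°  ·
  (0,2): δ = 114.69°  ·
  (0,3): δ = 5.02°  ✓
  (0,4): δ = 40.74°  ✓
  (0,5): δ = 123.74°  ·
  (1,2): δ = 142.77°  ·
  (1,3): δ = 33.11°  ✓
  (1,4): δ = 12.65°  ✓
  (1,5): δ = 95.65°  ·
  (2,3): δ = 70.34°  ·
  (2,4): δ = 24.58°  ✓
  (2,5): δ = 58.43°  ·
  (3,4): δ = 134.24°  ·
  (3,5): δ = 51.23°  ✓
  (4,5): δ = 96.99°  ·
antipodal pairs: 6

count = 6; pairs: (0,3), (0,4), (1,3), (1,4), (2,4), (3,5)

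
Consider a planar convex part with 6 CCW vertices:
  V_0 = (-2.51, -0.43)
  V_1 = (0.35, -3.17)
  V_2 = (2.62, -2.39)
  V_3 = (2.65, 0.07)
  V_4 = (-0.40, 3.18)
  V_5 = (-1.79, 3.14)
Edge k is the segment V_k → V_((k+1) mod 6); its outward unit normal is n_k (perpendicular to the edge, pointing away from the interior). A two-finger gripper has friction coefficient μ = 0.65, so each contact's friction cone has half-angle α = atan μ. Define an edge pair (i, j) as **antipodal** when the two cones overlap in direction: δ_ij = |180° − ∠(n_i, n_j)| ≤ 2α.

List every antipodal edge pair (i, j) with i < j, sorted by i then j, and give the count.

count = 8; pairs: (0,2), (0,3), (0,4), (1,3), (1,4), (1,5), (2,5), (3,5)

α = atan 0.65 = 33.02°;  2α = 66.05°
n_0 = (-0.6918, -0.7221)
n_1 = (+0.3250, -0.9457)
n_2 = (+0.9999, -0.0122)
n_3 = (+0.7140, +0.7002)
n_4 = (-0.0288, +0.9996)
n_5 = (-0.9803, +0.1977)
  (0,1): δ = 117.26°  ·
  (0,2): δ = 46.93°  ✓
  (0,3): δ = 1.79°  ✓
  (0,4): δ = 45.42°  ✓
  (0,5): δ = 122.37°  ·
  (1,2): δ = 109.66°  ·
  (1,3): δ = 64.52°  ✓
  (1,4): δ = 17.32°  ✓
  (1,5): δ = 59.63°  ✓
  (2,3): δ = 134.86°  ·
  (2,4): δ = 87.65°  ·
  (2,5): δ = 10.70°  ✓
  (3,4): δ = 132.79°  ·
  (3,5): δ = 55.84°  ✓
  (4,5): δ = 103.05°  ·
antipodal pairs: 8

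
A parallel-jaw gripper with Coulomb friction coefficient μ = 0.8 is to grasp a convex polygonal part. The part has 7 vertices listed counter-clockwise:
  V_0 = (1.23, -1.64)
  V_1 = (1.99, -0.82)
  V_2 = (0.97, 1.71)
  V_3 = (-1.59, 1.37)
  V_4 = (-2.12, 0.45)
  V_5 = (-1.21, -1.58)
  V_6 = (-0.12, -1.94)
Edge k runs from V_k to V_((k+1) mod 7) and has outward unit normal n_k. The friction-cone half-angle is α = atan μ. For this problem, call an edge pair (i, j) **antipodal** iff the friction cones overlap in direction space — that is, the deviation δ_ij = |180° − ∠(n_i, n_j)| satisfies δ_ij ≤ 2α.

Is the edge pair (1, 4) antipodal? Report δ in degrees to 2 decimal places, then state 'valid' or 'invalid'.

α = atan 0.8 = 38.66°;  2α = 77.32°
edge 1: e_1 = (-1.02, +2.53);  n_1 = (+0.9275, +0.3739)
edge 4: e_4 = (+0.91, -2.03);  n_4 = (-0.9125, -0.4091)
∠(n_1, n_4) = 177.81°
δ = |180° − 177.81°| = 2.19°
2.19° ≤ 2α = 77.32°  →  valid

δ = 2.19°, valid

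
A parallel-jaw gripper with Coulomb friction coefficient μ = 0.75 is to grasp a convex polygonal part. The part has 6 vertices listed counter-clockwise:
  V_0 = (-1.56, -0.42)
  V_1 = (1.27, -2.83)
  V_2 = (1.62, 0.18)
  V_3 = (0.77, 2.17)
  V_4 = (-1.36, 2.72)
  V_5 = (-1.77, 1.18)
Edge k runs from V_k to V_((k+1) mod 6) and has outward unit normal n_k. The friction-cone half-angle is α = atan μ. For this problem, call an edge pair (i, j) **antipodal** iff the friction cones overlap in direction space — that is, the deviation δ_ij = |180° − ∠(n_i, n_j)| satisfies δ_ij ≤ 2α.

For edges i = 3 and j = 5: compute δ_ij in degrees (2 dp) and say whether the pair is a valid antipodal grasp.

δ = 68.04°, valid

α = atan 0.75 = 36.87°;  2α = 73.74°
edge 3: e_3 = (-2.13, +0.55);  n_3 = (+0.2500, +0.9682)
edge 5: e_5 = (+0.21, -1.60);  n_5 = (-0.9915, -0.1301)
∠(n_3, n_5) = 111.96°
δ = |180° − 111.96°| = 68.04°
68.04° ≤ 2α = 73.74°  →  valid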